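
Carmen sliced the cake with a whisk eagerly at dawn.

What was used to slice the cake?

a whisk

'with a whisk' marks the instrument of the slicing event.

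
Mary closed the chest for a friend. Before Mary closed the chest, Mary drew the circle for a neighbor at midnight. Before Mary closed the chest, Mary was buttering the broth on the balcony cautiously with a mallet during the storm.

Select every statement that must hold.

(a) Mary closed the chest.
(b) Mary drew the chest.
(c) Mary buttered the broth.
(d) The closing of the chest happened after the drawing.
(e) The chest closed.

(a) Entailed — the original entails any weakening of itself; this just drops 'for a friend'.
(b) Not entailed — Mary drew the circle, not the chest; the chest belongs to the closing event.
(c) Not entailed — 'was buttering' is progressive on an accomplishment; it does not entail the completed 'buttered'.
(d) Entailed — the narrative places the drawing before the closing.
(e) Entailed — 'Mary closed the chest' is causative; it entails the inchoative 'the chest closed'.

(a), (d), (e)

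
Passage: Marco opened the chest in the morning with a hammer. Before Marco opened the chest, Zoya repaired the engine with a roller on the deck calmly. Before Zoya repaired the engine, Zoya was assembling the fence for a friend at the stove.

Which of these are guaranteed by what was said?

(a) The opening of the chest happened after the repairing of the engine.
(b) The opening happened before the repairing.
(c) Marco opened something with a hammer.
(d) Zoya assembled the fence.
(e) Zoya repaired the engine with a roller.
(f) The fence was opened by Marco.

(a) Entailed — the narrative places the repairing before the opening.
(b) Not entailed — the narrative places the repairing before the opening, not after.
(c) Entailed — the original entails any weakening of itself; this just drops 'in the morning' and generalizes the patient.
(d) Not entailed — 'was assembling' is progressive on an accomplishment; it does not entail the completed 'assembled'.
(e) Entailed — every conjunct here is already in the original repairing event.
(f) Not entailed — Marco opened the chest, not the fence; the fence belongs to the assembling event.

(a), (c), (e)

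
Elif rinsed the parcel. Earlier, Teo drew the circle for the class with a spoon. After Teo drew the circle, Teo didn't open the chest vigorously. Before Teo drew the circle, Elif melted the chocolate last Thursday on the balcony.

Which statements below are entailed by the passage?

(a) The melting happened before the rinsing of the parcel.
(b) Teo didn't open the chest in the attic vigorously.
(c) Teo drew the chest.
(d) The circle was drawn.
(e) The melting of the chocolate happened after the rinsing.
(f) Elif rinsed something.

(a), (b), (d), (f)

(a) Entailed — the narrative places the melting before the rinsing.
(b) Entailed — under negation, adding a further restriction is entailed: if no such opening event occurred, none occurred in the attic either.
(c) Not entailed — Teo drew the circle, not the chest; the chest belongs to the opening event.
(d) Entailed — every conjunct here is already in the original drawing event.
(e) Not entailed — the narrative places the melting before the rinsing, not after.
(f) Entailed — every conjunct here is already in the original rinsing event.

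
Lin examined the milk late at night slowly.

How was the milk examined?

slowly

'slowly' marks the manner of the examining event.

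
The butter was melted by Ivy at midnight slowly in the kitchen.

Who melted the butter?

'Ivy' marks the agent of the melting event.

Ivy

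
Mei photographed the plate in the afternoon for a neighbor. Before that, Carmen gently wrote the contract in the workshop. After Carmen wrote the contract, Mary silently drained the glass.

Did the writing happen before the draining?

The narrative orders the writing before the draining.

yes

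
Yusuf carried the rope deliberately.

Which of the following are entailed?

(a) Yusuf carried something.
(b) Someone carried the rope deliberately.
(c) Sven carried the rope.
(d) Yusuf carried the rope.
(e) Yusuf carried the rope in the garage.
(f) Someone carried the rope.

(a), (b), (d), (f)

(a) Entailed — this follows by dropping conjuncts from the carrying event's description.
(b) Entailed — this follows by dropping conjuncts from the carrying event's description.
(c) Not entailed — the passage has Yusuf carrying the rope, not Sven.
(d) Entailed — dropping 'deliberately' leaves a sub-description the original still satisfies.
(e) Not entailed — 'in the garage' adds information not in the original event.
(f) Entailed — every conjunct here is already in the original carrying event.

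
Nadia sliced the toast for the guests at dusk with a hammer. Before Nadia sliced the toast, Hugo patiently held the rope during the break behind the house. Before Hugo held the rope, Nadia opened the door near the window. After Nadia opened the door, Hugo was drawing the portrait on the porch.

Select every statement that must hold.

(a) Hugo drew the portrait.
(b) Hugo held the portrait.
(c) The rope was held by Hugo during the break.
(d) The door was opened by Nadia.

(c), (d)

(a) Not entailed — 'was drawing' is progressive on an accomplishment; it does not entail the completed 'drew'.
(b) Not entailed — Hugo held the rope, not the portrait; the portrait belongs to the drawing event.
(c) Entailed — every conjunct here is already in the original holding event.
(d) Entailed — this follows by dropping conjuncts from the opening event's description.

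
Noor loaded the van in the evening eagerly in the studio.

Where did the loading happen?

'in the studio' marks the location of the loading event.

in the studio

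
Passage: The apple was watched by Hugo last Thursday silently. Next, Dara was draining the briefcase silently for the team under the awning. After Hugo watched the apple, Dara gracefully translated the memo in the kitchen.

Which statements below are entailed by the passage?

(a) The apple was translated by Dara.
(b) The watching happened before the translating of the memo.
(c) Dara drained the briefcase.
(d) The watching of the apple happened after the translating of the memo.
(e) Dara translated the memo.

(a) Not entailed — Dara translated the memo, not the apple; the apple belongs to the watching event.
(b) Entailed — the narrative places the watching before the translating.
(c) Not entailed — 'was draining' is progressive on an accomplishment; it does not entail the completed 'drained'.
(d) Not entailed — the narrative places the watching before the translating, not after.
(e) Entailed — every conjunct here is already in the original translating event.

(b), (e)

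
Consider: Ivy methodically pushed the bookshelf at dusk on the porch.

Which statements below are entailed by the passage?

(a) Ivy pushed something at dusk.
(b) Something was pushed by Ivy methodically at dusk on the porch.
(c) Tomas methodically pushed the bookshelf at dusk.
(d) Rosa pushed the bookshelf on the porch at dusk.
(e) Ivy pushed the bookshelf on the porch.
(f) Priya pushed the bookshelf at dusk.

(a), (b), (e)

(a) Entailed — this follows by dropping conjuncts from the pushing event's description.
(b) Entailed — the original entails any weakening of itself; this just generalizes the patient.
(c) Not entailed — the passage has Ivy pushing the bookshelf, not Tomas.
(d) Not entailed — the passage has Ivy pushing the bookshelf, not Rosa.
(e) Entailed — the original entails any weakening of itself; this just drops 'at dusk', 'methodically'.
(f) Not entailed — the passage has Ivy pushing the bookshelf, not Priya.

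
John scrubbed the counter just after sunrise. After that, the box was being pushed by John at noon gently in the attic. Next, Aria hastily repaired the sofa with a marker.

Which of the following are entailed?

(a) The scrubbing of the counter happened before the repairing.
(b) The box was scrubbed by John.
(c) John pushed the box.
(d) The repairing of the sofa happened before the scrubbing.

(a), (c)

(a) Entailed — the narrative places the scrubbing before the repairing.
(b) Not entailed — John scrubbed the counter, not the box; the box belongs to the pushing event.
(c) Entailed — 'push' is an activity; 'was pushing' entails that some pushing happened, so 'pushed' holds.
(d) Not entailed — the narrative places the scrubbing before the repairing, not after.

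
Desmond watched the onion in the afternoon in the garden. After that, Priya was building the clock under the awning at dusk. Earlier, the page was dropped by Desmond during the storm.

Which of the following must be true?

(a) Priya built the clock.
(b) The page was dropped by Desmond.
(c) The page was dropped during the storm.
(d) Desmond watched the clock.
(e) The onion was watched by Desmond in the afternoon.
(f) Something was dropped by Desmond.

(a) Not entailed — 'was building' is progressive on an accomplishment; it does not entail the completed 'built'.
(b) Entailed — every conjunct here is already in the original dropping event.
(c) Entailed — every conjunct here is already in the original dropping event.
(d) Not entailed — Desmond watched the onion, not the clock; the clock belongs to the building event.
(e) Entailed — the original entails any weakening of itself; this just drops 'in the garden'.
(f) Entailed — dropping 'during the storm' and generalizing the patient leaves a sub-description the original still satisfies.

(b), (c), (e), (f)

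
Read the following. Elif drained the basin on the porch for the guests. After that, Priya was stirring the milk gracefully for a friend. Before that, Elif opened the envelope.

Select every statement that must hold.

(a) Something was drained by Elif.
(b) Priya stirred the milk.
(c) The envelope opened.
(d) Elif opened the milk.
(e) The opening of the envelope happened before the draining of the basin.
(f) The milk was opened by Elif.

(a), (b), (c)

(a) Entailed — this follows by dropping conjuncts from the draining event's description.
(b) Entailed — 'stir' is an activity; 'was stirring' entails that some stirring happened, so 'stirred' holds.
(c) Entailed — 'Elif opened the envelope' is causative; it entails the inchoative 'the envelope opened'.
(d) Not entailed — Elif opened the envelope, not the milk; the milk belongs to the stirring event.
(e) Not entailed — the narrative doesn't order the opening relative to the draining.
(f) Not entailed — Elif opened the envelope, not the milk; the milk belongs to the stirring event.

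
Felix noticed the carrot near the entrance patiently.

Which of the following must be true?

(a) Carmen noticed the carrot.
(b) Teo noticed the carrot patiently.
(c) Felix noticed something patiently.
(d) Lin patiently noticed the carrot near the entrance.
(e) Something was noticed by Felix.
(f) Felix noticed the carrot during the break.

(a) Not entailed — the passage has Felix noticing the carrot, not Carmen.
(b) Not entailed — the passage has Felix noticing the carrot, not Teo.
(c) Entailed — dropping 'near the entrance' and generalizing the patient leaves a sub-description the original still satisfies.
(d) Not entailed — the passage has Felix noticing the carrot, not Lin.
(e) Entailed — this follows by dropping conjuncts from the noticing event's description.
(f) Not entailed — 'during the break' adds information not in the original event.

(c), (e)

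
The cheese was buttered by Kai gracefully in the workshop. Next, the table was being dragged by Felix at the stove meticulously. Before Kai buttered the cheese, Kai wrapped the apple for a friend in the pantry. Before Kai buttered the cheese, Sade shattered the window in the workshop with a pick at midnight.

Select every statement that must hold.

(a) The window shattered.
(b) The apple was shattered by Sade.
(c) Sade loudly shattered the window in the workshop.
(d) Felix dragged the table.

(a), (d)

(a) Entailed — 'Sade shattered the window' is causative; it entails the inchoative 'the window shattered'.
(b) Not entailed — Sade shattered the window, not the apple; the apple belongs to the wrapping event.
(c) Not entailed — 'loudly' adds information not in the original event.
(d) Entailed — 'drag' is an activity; 'was dragging' entails that some dragging happened, so 'dragged' holds.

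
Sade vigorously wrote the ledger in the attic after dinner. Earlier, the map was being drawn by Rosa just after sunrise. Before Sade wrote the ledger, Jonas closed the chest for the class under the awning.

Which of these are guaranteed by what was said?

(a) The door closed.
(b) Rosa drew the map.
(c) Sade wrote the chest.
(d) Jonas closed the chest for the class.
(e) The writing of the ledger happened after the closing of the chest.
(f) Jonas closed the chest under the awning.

(d), (e), (f)

(a) Not entailed — the chest is what closed, not the door.
(b) Not entailed — 'was drawing' is progressive on an accomplishment; it does not entail the completed 'drew'.
(c) Not entailed — Sade wrote the ledger, not the chest; the chest belongs to the closing event.
(d) Entailed — every conjunct here is already in the original closing event.
(e) Entailed — the narrative places the closing before the writing.
(f) Entailed — every conjunct here is already in the original closing event.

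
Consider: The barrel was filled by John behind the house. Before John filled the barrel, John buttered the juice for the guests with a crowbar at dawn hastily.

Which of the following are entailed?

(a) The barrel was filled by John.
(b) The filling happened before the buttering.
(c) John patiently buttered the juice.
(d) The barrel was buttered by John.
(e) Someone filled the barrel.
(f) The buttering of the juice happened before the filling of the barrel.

(a), (e), (f)

(a) Entailed — this follows by dropping conjuncts from the filling event's description.
(b) Not entailed — the narrative places the buttering before the filling, not after.
(c) Not entailed — 'patiently' adds a manner not in (and inconsistent with) the original.
(d) Not entailed — John buttered the juice, not the barrel; the barrel belongs to the filling event.
(e) Entailed — every conjunct here is already in the original filling event.
(f) Entailed — the narrative places the buttering before the filling.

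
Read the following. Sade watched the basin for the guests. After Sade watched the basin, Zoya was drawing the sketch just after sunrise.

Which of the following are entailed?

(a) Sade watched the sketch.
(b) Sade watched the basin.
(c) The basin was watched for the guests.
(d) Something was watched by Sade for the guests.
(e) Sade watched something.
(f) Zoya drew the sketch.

(a) Not entailed — Sade watched the basin, not the sketch; the sketch belongs to the drawing event.
(b) Entailed — every conjunct here is already in the original watching event.
(c) Entailed — every conjunct here is already in the original watching event.
(d) Entailed — the original entails any weakening of itself; this just generalizes the patient.
(e) Entailed — the original entails any weakening of itself; this just drops 'for the guests' and generalizes the patient.
(f) Not entailed — 'was drawing' is progressive on an accomplishment; it does not entail the completed 'drew'.

(b), (c), (d), (e)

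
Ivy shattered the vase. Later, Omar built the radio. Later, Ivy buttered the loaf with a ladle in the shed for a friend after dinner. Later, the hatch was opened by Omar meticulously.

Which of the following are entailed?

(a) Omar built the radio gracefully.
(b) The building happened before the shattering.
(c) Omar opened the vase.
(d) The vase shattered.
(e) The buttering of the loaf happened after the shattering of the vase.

(d), (e)

(a) Not entailed — 'gracefully' adds information not in the original event.
(b) Not entailed — the narrative places the shattering before the building, not after.
(c) Not entailed — Omar opened the hatch, not the vase; the vase belongs to the shattering event.
(d) Entailed — 'Ivy shattered the vase' is causative; it entails the inchoative 'the vase shattered'.
(e) Entailed — the narrative places the shattering before the buttering.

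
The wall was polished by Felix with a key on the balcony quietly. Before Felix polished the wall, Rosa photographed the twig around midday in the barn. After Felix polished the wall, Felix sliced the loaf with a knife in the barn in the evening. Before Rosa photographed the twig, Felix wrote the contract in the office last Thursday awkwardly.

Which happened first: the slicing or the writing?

The connectives place the writing before the slicing.

the writing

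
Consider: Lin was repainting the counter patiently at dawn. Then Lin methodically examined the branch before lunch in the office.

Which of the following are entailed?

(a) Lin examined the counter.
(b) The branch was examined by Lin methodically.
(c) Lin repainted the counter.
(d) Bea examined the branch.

(b)

(a) Not entailed — Lin examined the branch, not the counter; the counter belongs to the repainting event.
(b) Entailed — dropping 'before lunch', 'in the office' leaves a sub-description the original still satisfies.
(c) Not entailed — 'was repainting' is progressive on an accomplishment; it does not entail the completed 'repainted'.
(d) Not entailed — the passage has Lin examining the branch, not Bea.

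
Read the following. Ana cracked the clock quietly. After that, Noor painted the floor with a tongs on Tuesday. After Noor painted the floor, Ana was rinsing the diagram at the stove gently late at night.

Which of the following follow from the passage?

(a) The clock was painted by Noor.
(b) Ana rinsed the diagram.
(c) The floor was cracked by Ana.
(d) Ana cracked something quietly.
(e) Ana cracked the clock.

(a) Not entailed — Noor painted the floor, not the clock; the clock belongs to the cracking event.
(b) Entailed — 'rinse' is an activity; 'was rinsing' entails that some rinsing happened, so 'rinsed' holds.
(c) Not entailed — Ana cracked the clock, not the floor; the floor belongs to the painting event.
(d) Entailed — every conjunct here is already in the original cracking event.
(e) Entailed — dropping 'quietly' leaves a sub-description the original still satisfies.

(b), (d), (e)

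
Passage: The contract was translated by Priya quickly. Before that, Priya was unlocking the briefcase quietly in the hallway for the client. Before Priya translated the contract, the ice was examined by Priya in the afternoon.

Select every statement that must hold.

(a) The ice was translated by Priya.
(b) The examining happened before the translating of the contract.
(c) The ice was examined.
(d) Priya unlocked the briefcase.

(b), (c)

(a) Not entailed — Priya translated the contract, not the ice; the ice belongs to the examining event.
(b) Entailed — the narrative places the examining before the translating.
(c) Entailed — this follows by dropping conjuncts from the examining event's description.
(d) Not entailed — 'was unlocking' is progressive on an accomplishment; it does not entail the completed 'unlocked'.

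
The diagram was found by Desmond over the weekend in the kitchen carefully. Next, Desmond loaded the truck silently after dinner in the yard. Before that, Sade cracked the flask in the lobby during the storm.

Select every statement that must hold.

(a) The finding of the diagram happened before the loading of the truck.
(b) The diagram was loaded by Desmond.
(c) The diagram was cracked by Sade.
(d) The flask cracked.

(a) Entailed — the narrative places the finding before the loading.
(b) Not entailed — Desmond loaded the truck, not the diagram; the diagram belongs to the finding event.
(c) Not entailed — Sade cracked the flask, not the diagram; the diagram belongs to the finding event.
(d) Entailed — 'Sade cracked the flask' is causative; it entails the inchoative 'the flask cracked'.

(a), (d)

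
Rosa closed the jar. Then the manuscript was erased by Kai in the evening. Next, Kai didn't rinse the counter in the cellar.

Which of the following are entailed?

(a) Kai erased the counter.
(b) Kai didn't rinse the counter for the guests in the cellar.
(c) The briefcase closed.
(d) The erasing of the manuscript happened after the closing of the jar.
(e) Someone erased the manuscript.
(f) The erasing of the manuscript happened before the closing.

(b), (d), (e)

(a) Not entailed — Kai erased the manuscript, not the counter; the counter belongs to the rinsing event.
(b) Entailed — under negation, adding a further restriction is entailed: if no such rinsing event occurred, none occurred for the guests either.
(c) Not entailed — the jar is what closed, not the briefcase.
(d) Entailed — the narrative places the closing before the erasing.
(e) Entailed — this follows by dropping conjuncts from the erasing event's description.
(f) Not entailed — the narrative places the closing before the erasing, not after.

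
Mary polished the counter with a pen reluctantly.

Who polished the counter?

'Mary' marks the agent of the polishing event.

Mary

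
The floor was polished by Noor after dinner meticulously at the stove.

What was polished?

the floor

'the floor' marks the patient of the polishing event.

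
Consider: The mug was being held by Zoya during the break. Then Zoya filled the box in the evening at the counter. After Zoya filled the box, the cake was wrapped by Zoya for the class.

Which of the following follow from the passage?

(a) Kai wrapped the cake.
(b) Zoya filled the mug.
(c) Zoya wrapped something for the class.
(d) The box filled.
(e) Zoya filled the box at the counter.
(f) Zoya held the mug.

(c), (d), (e), (f)

(a) Not entailed — the passage has Zoya wrapping the cake, not Kai.
(b) Not entailed — Zoya filled the box, not the mug; the mug belongs to the holding event.
(c) Entailed — generalizing the patient leaves a sub-description the original still satisfies.
(d) Entailed — 'Zoya filled the box' is causative; it entails the inchoative 'the box filled'.
(e) Entailed — dropping 'in the evening' leaves a sub-description the original still satisfies.
(f) Entailed — 'hold' is an activity; 'was holding' entails that some holding happened, so 'held' holds.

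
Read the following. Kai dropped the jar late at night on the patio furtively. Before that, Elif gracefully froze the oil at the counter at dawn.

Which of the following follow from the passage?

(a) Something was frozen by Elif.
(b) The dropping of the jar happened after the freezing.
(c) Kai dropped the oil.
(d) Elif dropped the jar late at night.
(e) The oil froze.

(a) Entailed — dropping 'at dawn', 'gracefully', 'at the counter' and generalizing the patient leaves a sub-description the original still satisfies.
(b) Entailed — the narrative places the freezing before the dropping.
(c) Not entailed — Kai dropped the jar, not the oil; the oil belongs to the freezing event.
(d) Not entailed — the passage has Kai dropping the jar, not Elif.
(e) Entailed — 'Elif froze the oil' is causative; it entails the inchoative 'the oil froze'.

(a), (b), (e)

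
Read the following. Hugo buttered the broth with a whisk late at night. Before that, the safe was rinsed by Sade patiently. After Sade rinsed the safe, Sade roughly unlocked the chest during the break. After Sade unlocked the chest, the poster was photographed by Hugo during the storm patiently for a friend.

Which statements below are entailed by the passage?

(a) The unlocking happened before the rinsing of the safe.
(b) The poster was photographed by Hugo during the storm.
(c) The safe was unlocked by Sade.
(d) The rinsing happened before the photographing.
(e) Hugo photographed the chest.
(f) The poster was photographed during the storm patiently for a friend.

(b), (d), (f)

(a) Not entailed — the narrative places the rinsing before the unlocking, not after.
(b) Entailed — this follows by dropping conjuncts from the photographing event's description.
(c) Not entailed — Sade unlocked the chest, not the safe; the safe belongs to the rinsing event.
(d) Entailed — the narrative places the rinsing before the photographing.
(e) Not entailed — Hugo photographed the poster, not the chest; the chest belongs to the unlocking event.
(f) Entailed — the original entails any weakening of itself; this just generalizes the agent.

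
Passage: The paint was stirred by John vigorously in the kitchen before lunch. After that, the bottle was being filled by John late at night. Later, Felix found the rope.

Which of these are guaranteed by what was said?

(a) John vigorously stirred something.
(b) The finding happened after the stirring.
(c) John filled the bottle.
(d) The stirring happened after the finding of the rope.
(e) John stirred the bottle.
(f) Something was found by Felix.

(a), (b), (f)

(a) Entailed — dropping 'before lunch', 'in the kitchen' and generalizing the patient leaves a sub-description the original still satisfies.
(b) Entailed — the narrative places the stirring before the finding.
(c) Not entailed — 'was filling' is progressive on an accomplishment; it does not entail the completed 'filled'.
(d) Not entailed — the narrative places the stirring before the finding, not after.
(e) Not entailed — John stirred the paint, not the bottle; the bottle belongs to the filling event.
(f) Entailed — this follows by dropping conjuncts from the finding event's description.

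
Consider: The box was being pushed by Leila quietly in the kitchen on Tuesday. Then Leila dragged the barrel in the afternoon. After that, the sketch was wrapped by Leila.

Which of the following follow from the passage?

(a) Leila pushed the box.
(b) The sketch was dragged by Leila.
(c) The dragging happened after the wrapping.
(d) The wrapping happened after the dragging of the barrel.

(a), (d)

(a) Entailed — 'push' is an activity; 'was pushing' entails that some pushing happened, so 'pushed' holds.
(b) Not entailed — Leila dragged the barrel, not the sketch; the sketch belongs to the wrapping event.
(c) Not entailed — the narrative places the dragging before the wrapping, not after.
(d) Entailed — the narrative places the dragging before the wrapping.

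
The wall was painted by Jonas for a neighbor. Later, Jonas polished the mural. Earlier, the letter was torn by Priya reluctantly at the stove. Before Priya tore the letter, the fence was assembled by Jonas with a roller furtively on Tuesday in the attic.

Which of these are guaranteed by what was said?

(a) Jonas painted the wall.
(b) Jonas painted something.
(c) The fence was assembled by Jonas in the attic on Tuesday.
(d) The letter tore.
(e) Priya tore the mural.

(a) Entailed — this follows by dropping conjuncts from the painting event's description.
(b) Entailed — dropping 'for a neighbor' and generalizing the patient leaves a sub-description the original still satisfies.
(c) Entailed — dropping 'with a roller', 'furtively' leaves a sub-description the original still satisfies.
(d) Entailed — 'Priya tore the letter' is causative; it entails the inchoative 'the letter tore'.
(e) Not entailed — Priya tore the letter, not the mural; the mural belongs to the polishing event.

(a), (b), (c), (d)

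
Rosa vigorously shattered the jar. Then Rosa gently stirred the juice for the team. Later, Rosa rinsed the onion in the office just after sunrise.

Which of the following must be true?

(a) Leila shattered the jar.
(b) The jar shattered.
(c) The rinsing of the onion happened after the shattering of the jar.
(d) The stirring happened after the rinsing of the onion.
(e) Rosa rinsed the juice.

(a) Not entailed — the passage has Rosa shattering the jar, not Leila.
(b) Entailed — 'Rosa shattered the jar' is causative; it entails the inchoative 'the jar shattered'.
(c) Entailed — the narrative places the shattering before the rinsing.
(d) Not entailed — the narrative places the stirring before the rinsing, not after.
(e) Not entailed — Rosa rinsed the onion, not the juice; the juice belongs to the stirring event.

(b), (c)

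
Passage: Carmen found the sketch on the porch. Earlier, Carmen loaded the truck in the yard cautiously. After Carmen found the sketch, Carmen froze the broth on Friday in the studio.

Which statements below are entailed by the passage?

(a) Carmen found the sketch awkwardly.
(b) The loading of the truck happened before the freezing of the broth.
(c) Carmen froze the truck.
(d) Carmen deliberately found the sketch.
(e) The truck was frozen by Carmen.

(a) Not entailed — 'awkwardly' adds information not in the original event.
(b) Entailed — the narrative places the loading before the freezing.
(c) Not entailed — Carmen froze the broth, not the truck; the truck belongs to the loading event.
(d) Not entailed — 'deliberately' adds information not in the original event.
(e) Not entailed — Carmen froze the broth, not the truck; the truck belongs to the loading event.

(b)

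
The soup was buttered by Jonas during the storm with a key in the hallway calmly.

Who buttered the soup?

Jonas

'Jonas' marks the agent of the buttering event.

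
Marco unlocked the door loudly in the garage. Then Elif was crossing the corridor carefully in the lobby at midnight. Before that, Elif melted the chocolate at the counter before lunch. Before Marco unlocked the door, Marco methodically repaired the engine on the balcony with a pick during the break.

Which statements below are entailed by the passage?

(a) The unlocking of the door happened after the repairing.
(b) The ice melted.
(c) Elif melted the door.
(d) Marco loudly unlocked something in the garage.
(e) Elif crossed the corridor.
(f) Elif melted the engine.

(a) Entailed — the narrative places the repairing before the unlocking.
(b) Not entailed — the chocolate is what melted, not the ice.
(c) Not entailed — Elif melted the chocolate, not the door; the door belongs to the unlocking event.
(d) Entailed — the original entails any weakening of itself; this just generalizes the patient.
(e) Not entailed — 'was crossing' is progressive on an accomplishment; it does not entail the completed 'crossed'.
(f) Not entailed — Elif melted the chocolate, not the engine; the engine belongs to the repairing event.

(a), (d)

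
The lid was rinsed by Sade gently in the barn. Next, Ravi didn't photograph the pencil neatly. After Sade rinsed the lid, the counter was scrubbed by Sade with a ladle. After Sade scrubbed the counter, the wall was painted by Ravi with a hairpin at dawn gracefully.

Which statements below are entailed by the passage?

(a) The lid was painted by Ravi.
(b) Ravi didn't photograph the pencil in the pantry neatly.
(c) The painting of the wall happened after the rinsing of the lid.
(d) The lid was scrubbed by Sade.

(b), (c)

(a) Not entailed — Ravi painted the wall, not the lid; the lid belongs to the rinsing event.
(b) Entailed — under negation, adding a further restriction is entailed: if no such photographing event occurred, none occurred in the pantry either.
(c) Entailed — the narrative places the rinsing before the painting.
(d) Not entailed — Sade scrubbed the counter, not the lid; the lid belongs to the rinsing event.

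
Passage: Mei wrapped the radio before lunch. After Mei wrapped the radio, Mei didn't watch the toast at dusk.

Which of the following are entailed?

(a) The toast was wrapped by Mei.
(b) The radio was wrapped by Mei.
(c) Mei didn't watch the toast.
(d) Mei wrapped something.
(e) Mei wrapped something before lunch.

(a) Not entailed — Mei wrapped the radio, not the toast; the toast belongs to the watching event.
(b) Entailed — dropping 'before lunch' leaves a sub-description the original still satisfies.
(c) Not entailed — dropping 'at dusk' under negation is not valid — the original leaves open that Mei watched the toast some other way.
(d) Entailed — dropping 'before lunch' and generalizing the patient leaves a sub-description the original still satisfies.
(e) Entailed — this follows by dropping conjuncts from the wrapping event's description.

(b), (d), (e)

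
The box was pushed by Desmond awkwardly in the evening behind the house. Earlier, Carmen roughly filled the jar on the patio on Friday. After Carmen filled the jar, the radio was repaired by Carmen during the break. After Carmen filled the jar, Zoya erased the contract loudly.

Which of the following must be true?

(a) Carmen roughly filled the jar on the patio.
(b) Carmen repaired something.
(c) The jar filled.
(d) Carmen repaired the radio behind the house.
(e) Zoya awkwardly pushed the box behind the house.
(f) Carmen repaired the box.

(a) Entailed — this follows by dropping conjuncts from the filling event's description.
(b) Entailed — dropping 'during the break' and generalizing the patient leaves a sub-description the original still satisfies.
(c) Entailed — 'Carmen filled the jar' is causative; it entails the inchoative 'the jar filled'.
(d) Not entailed — 'behind the house' adds information not in the original event.
(e) Not entailed — the passage has Desmond pushing the box, not Zoya.
(f) Not entailed — Carmen repaired the radio, not the box; the box belongs to the pushing event.

(a), (b), (c)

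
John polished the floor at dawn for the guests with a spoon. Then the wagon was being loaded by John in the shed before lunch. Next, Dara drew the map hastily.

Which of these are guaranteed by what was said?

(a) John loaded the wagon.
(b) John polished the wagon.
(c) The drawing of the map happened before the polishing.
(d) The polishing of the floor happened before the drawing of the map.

(d)

(a) Not entailed — 'was loading' is progressive on an accomplishment; it does not entail the completed 'loaded'.
(b) Not entailed — John polished the floor, not the wagon; the wagon belongs to the loading event.
(c) Not entailed — the narrative places the polishing before the drawing, not after.
(d) Entailed — the narrative places the polishing before the drawing.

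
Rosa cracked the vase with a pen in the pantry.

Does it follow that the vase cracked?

'Rosa cracked the vase' is the causative; it entails the inchoative 'the vase cracked'.

yes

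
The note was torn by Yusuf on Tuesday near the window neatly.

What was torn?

the note

'the note' marks the patient of the tearing event.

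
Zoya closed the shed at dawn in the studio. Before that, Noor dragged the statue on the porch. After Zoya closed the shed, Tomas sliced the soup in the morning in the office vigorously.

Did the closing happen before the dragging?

The narrative orders the dragging before the closing.

no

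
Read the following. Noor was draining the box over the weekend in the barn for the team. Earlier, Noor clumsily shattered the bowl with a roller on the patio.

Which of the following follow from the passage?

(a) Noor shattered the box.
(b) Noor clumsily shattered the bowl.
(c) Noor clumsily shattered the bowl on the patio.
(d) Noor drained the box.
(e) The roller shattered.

(b), (c)

(a) Not entailed — Noor shattered the bowl, not the box; the box belongs to the draining event.
(b) Entailed — every conjunct here is already in the original shattering event.
(c) Entailed — the original entails any weakening of itself; this just drops 'with a roller'.
(d) Not entailed — 'was draining' is progressive on an accomplishment; it does not entail the completed 'drained'.
(e) Not entailed — the bowl is what shattered, not the roller.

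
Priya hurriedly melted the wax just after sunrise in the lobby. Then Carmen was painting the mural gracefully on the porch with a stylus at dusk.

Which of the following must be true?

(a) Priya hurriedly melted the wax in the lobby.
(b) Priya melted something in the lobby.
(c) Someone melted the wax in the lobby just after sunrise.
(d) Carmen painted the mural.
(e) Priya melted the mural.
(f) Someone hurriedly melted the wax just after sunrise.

(a) Entailed — dropping 'just after sunrise' leaves a sub-description the original still satisfies.
(b) Entailed — the original entails any weakening of itself; this just drops 'just after sunrise', 'hurriedly' and generalizes the patient.
(c) Entailed — the original entails any weakening of itself; this just drops 'hurriedly' and generalizes the agent.
(d) Not entailed — 'was painting' is progressive on an accomplishment; it does not entail the completed 'painted'.
(e) Not entailed — Priya melted the wax, not the mural; the mural belongs to the painting event.
(f) Entailed — every conjunct here is already in the original melting event.

(a), (b), (c), (f)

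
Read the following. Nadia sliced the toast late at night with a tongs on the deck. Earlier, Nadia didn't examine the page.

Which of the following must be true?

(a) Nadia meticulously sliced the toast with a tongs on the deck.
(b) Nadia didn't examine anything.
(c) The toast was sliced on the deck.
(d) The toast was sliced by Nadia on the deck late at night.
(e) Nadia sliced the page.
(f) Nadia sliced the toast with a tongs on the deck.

(a) Not entailed — 'meticulously' adds information not in the original event.
(b) Not entailed — the original only denies this specific event; Nadia may have examined something else.
(c) Entailed — this follows by dropping conjuncts from the slicing event's description.
(d) Entailed — dropping 'with a tongs' leaves a sub-description the original still satisfies.
(e) Not entailed — Nadia sliced the toast, not the page; the page belongs to the examining event.
(f) Entailed — every conjunct here is already in the original slicing event.

(c), (d), (f)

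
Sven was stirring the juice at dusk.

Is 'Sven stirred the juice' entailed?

'stir' is atelic; if Sven was stirring the juice, then Sven stirred the juice (for some time).

yes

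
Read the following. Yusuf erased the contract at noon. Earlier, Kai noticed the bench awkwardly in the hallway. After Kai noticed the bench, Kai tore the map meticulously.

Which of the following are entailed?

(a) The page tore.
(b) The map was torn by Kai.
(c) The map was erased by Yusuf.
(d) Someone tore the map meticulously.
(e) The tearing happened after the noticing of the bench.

(b), (d), (e)

(a) Not entailed — the map is what tore, not the page.
(b) Entailed — every conjunct here is already in the original tearing event.
(c) Not entailed — Yusuf erased the contract, not the map; the map belongs to the tearing event.
(d) Entailed — generalizing the agent leaves a sub-description the original still satisfies.
(e) Entailed — the narrative places the noticing before the tearing.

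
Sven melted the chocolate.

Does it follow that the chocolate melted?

yes

'Sven melted the chocolate' is the causative; it entails the inchoative 'the chocolate melted'.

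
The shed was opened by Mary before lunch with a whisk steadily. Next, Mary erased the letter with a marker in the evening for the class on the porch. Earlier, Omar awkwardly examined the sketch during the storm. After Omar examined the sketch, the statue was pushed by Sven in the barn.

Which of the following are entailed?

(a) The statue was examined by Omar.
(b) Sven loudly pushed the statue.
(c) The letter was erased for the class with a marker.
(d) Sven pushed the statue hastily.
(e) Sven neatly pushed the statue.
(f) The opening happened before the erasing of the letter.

(a) Not entailed — Omar examined the sketch, not the statue; the statue belongs to the pushing event.
(b) Not entailed — 'loudly' adds information not in the original event.
(c) Entailed — every conjunct here is already in the original erasing event.
(d) Not entailed — 'hastily' adds information not in the original event.
(e) Not entailed — 'neatly' adds information not in the original event.
(f) Entailed — the narrative places the opening before the erasing.

(c), (f)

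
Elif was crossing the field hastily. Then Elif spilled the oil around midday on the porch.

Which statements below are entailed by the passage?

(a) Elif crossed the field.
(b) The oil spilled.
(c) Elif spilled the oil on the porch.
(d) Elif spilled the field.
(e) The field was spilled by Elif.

(b), (c)

(a) Not entailed — 'was crossing' is progressive on an accomplishment; it does not entail the completed 'crossed'.
(b) Entailed — 'Elif spilled the oil' is causative; it entails the inchoative 'the oil spilled'.
(c) Entailed — the original entails any weakening of itself; this just drops 'around midday'.
(d) Not entailed — Elif spilled the oil, not the field; the field belongs to the crossing event.
(e) Not entailed — Elif spilled the oil, not the field; the field belongs to the crossing event.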